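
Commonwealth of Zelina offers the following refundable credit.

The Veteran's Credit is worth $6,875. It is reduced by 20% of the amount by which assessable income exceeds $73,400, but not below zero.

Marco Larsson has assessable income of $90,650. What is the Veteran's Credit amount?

Veteran's Credit: 20% of the $17,250 excess over $73,400 is $3,450; credit = $6,875 − $3,450 = $3,425.

$3,425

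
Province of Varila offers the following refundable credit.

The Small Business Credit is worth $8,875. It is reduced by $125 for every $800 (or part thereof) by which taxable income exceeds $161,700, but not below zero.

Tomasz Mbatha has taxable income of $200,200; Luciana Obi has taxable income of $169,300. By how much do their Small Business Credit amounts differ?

Tomasz ($200,200): Small Business Credit: income exceeds $161,700 by $38,500, which is 49 full-or-partial $800 increments; reduction = 49 × $125 = $6,125, leaving $2,750.
Luciana ($169,300): Small Business Credit: income exceeds $161,700 by $7,600, which is 10 full-or-partial $800 increments; reduction = 10 × $125 = $1,250, leaving $7,625.
Difference: |$2,750 − $7,625| = $4,875.

$4,875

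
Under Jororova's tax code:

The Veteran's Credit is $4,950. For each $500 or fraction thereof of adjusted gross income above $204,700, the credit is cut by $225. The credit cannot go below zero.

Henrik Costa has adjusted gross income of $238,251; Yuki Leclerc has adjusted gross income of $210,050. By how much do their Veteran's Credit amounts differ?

Henrik ($238,251): Veteran's Credit: income exceeds $204,700 by $33,551 → 68 increments × $225 = $15,300 ≥ base, so the credit is $0.
Yuki ($210,050): Veteran's Credit: income exceeds $204,700 by $5,350, which is 11 full-or-partial $500 increments; reduction = 11 × $225 = $2,475, leaving $2,475.
Difference: |$0 − $2,475| = $2,475.

$2,475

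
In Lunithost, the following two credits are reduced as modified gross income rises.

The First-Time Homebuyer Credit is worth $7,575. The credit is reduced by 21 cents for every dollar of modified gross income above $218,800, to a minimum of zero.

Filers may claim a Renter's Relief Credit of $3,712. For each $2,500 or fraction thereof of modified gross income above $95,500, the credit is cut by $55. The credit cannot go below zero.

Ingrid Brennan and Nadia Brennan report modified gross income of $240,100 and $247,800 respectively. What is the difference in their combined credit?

Ingrid ($240,100): First-Time Homebuyer Credit: 21% of the $21,300 excess over $218,800 is $4,473; credit = $7,575 − $4,473 = $3,102. Renter's Relief Credit: income exceeds $95,500 by $144,600, which is 58 full-or-partial $2,500 increments; reduction = 58 × $55 = $3,190, leaving $522. total $3,102 + $522 = $3,624
Nadia ($247,800): First-Time Homebuyer Credit: 21% of the $29,000 excess over $218,800 is $6,090; credit = $7,575 − $6,090 = $1,485. Renter's Relief Credit: income exceeds $95,500 by $152,300, which is 61 full-or-partial $2,500 increments; reduction = 61 × $55 = $3,355, leaving $357. total $1,485 + $357 = $1,842
Difference: |$3,624 − $1,842| = $1,782.

$1,782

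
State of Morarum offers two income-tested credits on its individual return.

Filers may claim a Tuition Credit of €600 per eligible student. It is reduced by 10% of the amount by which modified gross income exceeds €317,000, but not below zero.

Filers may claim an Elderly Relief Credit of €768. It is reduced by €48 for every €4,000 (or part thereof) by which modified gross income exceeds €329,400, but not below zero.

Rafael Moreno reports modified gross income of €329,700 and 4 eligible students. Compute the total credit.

Tuition Credit: base = 4 × €600 = €2,400. 10% of the €12,700 excess over €317,000 is €1,270; credit = €2,400 − €1,270 = €1,130.
Elderly Relief Credit: income exceeds €329,400 by €300, which is 1 full-or-partial €4,000 increment; reduction = 1 × €48 = €48, leaving €720.
Total: €1,130 + €720 = €1,850.

€1,850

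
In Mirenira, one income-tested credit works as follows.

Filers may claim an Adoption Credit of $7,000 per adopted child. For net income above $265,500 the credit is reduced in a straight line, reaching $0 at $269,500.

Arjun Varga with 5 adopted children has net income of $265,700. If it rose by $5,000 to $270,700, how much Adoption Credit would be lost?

$33,250

At $265,700 — base = 5 × $7,000 = $35,000. $265,700 is $200 into a $4,000 phase-out range, leaving 3,800/4,000 of the credit: $35,000 × 3,800/4,000 = $33,250.
At $270,700 — base = 5 × $7,000 = $35,000. $270,700 is at or above $269,500, so the credit is $0.
Lost: $33,250 − $0 = $33,250.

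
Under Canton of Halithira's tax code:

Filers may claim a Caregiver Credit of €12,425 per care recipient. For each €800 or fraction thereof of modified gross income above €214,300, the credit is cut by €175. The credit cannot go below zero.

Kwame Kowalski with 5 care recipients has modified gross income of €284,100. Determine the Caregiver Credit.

€46,725

Caregiver Credit: base = 5 × €12,425 = €62,125. income exceeds €214,300 by €69,800, which is 88 full-or-partial €800 increments; reduction = 88 × €175 = €15,400, leaving €46,725.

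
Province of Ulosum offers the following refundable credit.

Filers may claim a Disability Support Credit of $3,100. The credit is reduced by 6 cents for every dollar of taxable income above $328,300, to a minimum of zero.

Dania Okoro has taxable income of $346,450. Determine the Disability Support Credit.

$2,011

Disability Support Credit: 6% of the $18,150 excess over $328,300 is $1,089; credit = $3,100 − $1,089 = $2,011.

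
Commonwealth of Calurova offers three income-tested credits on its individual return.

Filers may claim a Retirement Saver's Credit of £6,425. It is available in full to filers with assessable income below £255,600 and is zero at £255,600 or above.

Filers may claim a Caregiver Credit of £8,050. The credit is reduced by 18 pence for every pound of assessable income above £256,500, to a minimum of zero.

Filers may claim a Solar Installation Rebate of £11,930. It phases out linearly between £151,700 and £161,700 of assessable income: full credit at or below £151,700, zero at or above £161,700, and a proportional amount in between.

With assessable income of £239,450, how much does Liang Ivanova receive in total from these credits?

£14,475

Retirement Saver's Credit: £239,450 is below the £255,600 cutoff, so the full £6,425 applies.
Caregiver Credit: £239,450 is at or below the £256,500 threshold, so the full £8,050 applies.
Solar Installation Rebate: £239,450 is at or above £161,700, so the credit is £0.
Total: £6,425 + £8,050 + £0 = £14,475.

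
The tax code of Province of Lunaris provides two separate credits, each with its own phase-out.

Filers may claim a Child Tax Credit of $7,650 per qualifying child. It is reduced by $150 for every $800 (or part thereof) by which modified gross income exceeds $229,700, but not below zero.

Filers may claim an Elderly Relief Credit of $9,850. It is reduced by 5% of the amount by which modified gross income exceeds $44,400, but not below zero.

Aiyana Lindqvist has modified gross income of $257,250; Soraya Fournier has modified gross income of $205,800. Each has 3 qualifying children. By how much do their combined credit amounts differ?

$7,030

Aiyana ($257,250): Child Tax Credit: base = 3 × $7,650 = $22,950. income exceeds $229,700 by $27,550, which is 35 full-or-partial $800 increments; reduction = 35 × $150 = $5,250, leaving $17,700. Elderly Relief Credit: 5% of the $212,850 excess over $44,400 is $10,642.50 ≥ base, so the credit is $0. total $17,700 + $0 = $17,700
Soraya ($205,800): Child Tax Credit: base = 3 × $7,650 = $22,950. $205,800 is at or below the $229,700 threshold, so the full $22,950 applies. Elderly Relief Credit: 5% of the $161,400 excess over $44,400 is $8,070; credit = $9,850 − $8,070 = $1,780. total $22,950 + $1,780 = $24,730
Difference: |$17,700 − $24,730| = $7,030.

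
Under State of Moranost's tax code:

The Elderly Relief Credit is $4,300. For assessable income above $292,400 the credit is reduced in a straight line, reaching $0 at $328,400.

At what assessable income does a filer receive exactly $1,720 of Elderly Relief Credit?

$314,000

$1,720 is 1,720/4,300 of the full $4,300, so 2,580/4,300 of the $36,000 range has been used: income = $292,400 + $36,000 × 2,580/4,300 = $314,000.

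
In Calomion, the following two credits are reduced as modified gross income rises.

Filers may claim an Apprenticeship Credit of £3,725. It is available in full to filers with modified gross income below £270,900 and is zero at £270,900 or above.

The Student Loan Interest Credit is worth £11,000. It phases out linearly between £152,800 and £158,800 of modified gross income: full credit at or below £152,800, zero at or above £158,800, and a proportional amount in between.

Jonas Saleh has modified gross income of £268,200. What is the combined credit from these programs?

£3,725

Apprenticeship Credit: £268,200 is below the £270,900 cutoff, so the full £3,725 applies.
Student Loan Interest Credit: £268,200 is at or above £158,800, so the credit is £0.
Total: £3,725 + £0 = £3,725.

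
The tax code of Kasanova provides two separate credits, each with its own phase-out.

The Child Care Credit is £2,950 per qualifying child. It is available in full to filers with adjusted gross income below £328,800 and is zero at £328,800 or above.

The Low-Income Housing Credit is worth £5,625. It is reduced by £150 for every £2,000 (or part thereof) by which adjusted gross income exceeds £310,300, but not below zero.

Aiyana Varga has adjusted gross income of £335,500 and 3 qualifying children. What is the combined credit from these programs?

£3,675

Child Care Credit: base = 3 × £2,950 = £8,850. £335,500 meets or exceeds the £328,800 cutoff, so the credit is £0.
Low-Income Housing Credit: income exceeds £310,300 by £25,200, which is 13 full-or-partial £2,000 increments; reduction = 13 × £150 = £1,950, leaving £3,675.
Total: £0 + £3,675 = £3,675.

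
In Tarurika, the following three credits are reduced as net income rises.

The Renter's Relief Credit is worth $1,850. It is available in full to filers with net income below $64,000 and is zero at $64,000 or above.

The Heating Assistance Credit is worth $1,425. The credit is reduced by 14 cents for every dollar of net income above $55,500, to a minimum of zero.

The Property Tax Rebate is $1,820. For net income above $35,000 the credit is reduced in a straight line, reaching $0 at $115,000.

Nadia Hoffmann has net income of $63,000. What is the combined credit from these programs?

Renter's Relief Credit: $63,000 is below the $64,000 cutoff, so the full $1,850 applies.
Heating Assistance Credit: 14% of the $7,500 excess over $55,500 is $1,050; credit = $1,425 − $1,050 = $375.
Property Tax Rebate: $63,000 is $28,000 into a $80,000 phase-out range, leaving 52,000/80,000 of the credit: $1,820 × 52,000/80,000 = $1,183.
Total: $1,850 + $375 + $1,183 = $3,408.

$3,408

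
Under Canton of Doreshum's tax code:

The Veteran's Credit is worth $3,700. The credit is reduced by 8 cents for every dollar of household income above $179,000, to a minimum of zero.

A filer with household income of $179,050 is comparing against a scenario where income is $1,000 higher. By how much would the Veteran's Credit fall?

At $179,050 — 8% of the $50 excess over $179,000 is $4; credit = $3,700 − $4 = $3,696.
At $180,050 — 8% of the $1,050 excess over $179,000 is $84; credit = $3,700 − $84 = $3,616.
Lost: $3,696 − $3,616 = $80.

$80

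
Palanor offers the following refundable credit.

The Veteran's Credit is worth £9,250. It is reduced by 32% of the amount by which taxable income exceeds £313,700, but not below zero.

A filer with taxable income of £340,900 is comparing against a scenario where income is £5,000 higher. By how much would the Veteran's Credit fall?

£546

At £340,900 — 32% of the £27,200 excess over £313,700 is £8,704; credit = £9,250 − £8,704 = £546.
At £345,900 — 32% of the £32,200 excess over £313,700 is £10,304 ≥ base, so the credit is £0.
Lost: £546 − £0 = £546.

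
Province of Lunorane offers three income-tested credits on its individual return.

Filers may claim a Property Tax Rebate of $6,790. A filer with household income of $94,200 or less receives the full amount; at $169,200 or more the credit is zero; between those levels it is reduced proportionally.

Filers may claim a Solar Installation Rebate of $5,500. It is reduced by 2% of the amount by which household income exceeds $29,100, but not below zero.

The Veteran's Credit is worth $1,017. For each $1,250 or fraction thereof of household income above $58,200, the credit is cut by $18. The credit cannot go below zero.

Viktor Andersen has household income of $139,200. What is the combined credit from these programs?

Property Tax Rebate: $139,200 is $45,000 into a $75,000 phase-out range, leaving 30,000/75,000 of the credit: $6,790 × 30,000/75,000 = $2,716.
Solar Installation Rebate: 2% of the $110,100 excess over $29,100 is $2,202; credit = $5,500 − $2,202 = $3,298.
Veteran's Credit: income exceeds $58,200 by $81,000 → 65 increments × $18 = $1,170 ≥ base, so the credit is $0.
Total: $2,716 + $3,298 + $0 = $6,014.

$6,014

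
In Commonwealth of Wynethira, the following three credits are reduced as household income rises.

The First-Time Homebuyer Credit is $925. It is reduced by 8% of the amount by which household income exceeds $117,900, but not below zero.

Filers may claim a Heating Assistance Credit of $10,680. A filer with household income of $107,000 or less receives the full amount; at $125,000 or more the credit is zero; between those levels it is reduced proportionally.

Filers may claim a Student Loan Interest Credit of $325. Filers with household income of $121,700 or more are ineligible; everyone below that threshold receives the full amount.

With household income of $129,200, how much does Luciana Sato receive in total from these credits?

First-Time Homebuyer Credit: 8% of the $11,300 excess over $117,900 is $904; credit = $925 − $904 = $21.
Heating Assistance Credit: $129,200 is at or above $125,000, so the credit is $0.
Student Loan Interest Credit: $129,200 meets or exceeds the $121,700 cutoff, so the credit is $0.
Total: $21 + $0 + $0 = $21.

$21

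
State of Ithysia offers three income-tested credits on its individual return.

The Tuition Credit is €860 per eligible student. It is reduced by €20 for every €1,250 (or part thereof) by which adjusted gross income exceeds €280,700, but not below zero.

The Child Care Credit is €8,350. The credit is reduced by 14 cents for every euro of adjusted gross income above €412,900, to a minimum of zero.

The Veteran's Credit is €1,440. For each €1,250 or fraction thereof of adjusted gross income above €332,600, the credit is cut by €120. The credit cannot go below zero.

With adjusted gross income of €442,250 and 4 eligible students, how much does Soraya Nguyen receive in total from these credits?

€5,081

Tuition Credit: base = 4 × €860 = €3,440. income exceeds €280,700 by €161,550, which is 130 full-or-partial €1,250 increments; reduction = 130 × €20 = €2,600, leaving €840.
Child Care Credit: 14% of the €29,350 excess over €412,900 is €4,109; credit = €8,350 − €4,109 = €4,241.
Veteran's Credit: income exceeds €332,600 by €109,650 → 88 increments × €120 = €10,560 ≥ base, so the credit is €0.
Total: €840 + €4,241 + €0 = €5,081.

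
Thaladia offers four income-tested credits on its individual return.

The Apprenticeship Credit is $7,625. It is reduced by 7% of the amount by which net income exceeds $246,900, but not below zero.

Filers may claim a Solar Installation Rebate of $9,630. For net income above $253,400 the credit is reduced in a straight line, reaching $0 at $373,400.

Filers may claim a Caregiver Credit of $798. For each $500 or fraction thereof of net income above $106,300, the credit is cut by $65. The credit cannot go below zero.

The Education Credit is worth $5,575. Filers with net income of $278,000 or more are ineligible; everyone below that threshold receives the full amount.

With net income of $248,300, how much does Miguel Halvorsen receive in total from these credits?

Apprenticeship Credit: 7% of the $1,400 excess over $246,900 is $98; credit = $7,625 − $98 = $7,527.
Solar Installation Rebate: $248,300 is at or below the $253,400 threshold, so the full $9,630 applies.
Caregiver Credit: income exceeds $106,300 by $142,000 → 284 increments × $65 = $18,460 ≥ base, so the credit is $0.
Education Credit: $248,300 is below the $278,000 cutoff, so the full $5,575 applies.
Total: $7,527 + $9,630 + $0 + $5,575 = $22,732.

$22,732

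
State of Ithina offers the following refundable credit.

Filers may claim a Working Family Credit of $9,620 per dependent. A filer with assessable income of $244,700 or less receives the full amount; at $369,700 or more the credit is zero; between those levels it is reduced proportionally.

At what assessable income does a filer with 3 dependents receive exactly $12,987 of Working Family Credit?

Full credit = 3 × $9,620 = $28,860.
$12,987 is 12,987/28,860 of the full $28,860, so 15,873/28,860 of the $125,000 range has been used: income = $244,700 + $125,000 × 15,873/28,860 = $313,450.

$313,450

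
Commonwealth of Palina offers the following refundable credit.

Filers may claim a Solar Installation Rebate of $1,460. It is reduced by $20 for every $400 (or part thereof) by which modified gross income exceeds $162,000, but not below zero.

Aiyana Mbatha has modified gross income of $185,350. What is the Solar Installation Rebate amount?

Solar Installation Rebate: income exceeds $162,000 by $23,350, which is 59 full-or-partial $400 increments; reduction = 59 × $20 = $1,180, leaving $280.

$280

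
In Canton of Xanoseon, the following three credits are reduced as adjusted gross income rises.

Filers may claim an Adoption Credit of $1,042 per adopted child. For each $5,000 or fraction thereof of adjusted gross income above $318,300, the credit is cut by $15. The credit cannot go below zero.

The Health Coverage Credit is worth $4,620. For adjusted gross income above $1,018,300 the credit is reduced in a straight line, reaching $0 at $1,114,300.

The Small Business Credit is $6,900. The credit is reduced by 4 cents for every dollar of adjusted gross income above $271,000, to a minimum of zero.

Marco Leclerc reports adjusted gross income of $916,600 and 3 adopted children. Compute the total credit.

$5,946

Adoption Credit: base = 3 × $1,042 = $3,126. income exceeds $318,300 by $598,300, which is 120 full-or-partial $5,000 increments; reduction = 120 × $15 = $1,800, leaving $1,326.
Health Coverage Credit: $916,600 is at or below the $1,018,300 threshold, so the full $4,620 applies.
Small Business Credit: 4% of the $645,600 excess over $271,000 is $25,824 ≥ base, so the credit is $0.
Total: $1,326 + $4,620 + $0 = $5,946.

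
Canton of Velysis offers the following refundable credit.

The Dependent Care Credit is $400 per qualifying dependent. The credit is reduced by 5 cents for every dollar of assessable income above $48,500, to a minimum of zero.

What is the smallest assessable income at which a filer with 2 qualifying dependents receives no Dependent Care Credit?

$64,500

Full credit = 2 × $400 = $800.
The credit falls by 5% of each dollar above $48,500, so it reaches zero when the excess is $800 / 5% = $16,000: income = $48,500 + $16,000 = $64,500.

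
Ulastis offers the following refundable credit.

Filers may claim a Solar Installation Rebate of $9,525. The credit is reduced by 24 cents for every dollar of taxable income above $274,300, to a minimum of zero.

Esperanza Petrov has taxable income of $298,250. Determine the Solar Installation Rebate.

Solar Installation Rebate: 24% of the $23,950 excess over $274,300 is $5,748; credit = $9,525 − $5,748 = $3,777.

$3,777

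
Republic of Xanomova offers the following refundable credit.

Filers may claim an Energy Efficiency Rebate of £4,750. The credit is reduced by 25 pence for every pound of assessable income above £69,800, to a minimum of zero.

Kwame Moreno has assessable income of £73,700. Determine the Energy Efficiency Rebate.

£3,775

Energy Efficiency Rebate: 25% of the £3,900 excess over £69,800 is £975; credit = £4,750 − £975 = £3,775.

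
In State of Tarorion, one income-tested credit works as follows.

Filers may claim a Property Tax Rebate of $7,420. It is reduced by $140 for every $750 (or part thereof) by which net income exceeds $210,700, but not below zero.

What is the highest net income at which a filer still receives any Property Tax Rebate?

$249,700

After 52 increments the reduction is 52 × $140 = $7,280, leaving $140; one more increment wipes it out. Increment 52 ends at excess 52 × $750 = $39,000, so the highest qualifying income is $210,700 + $39,000 = $249,700.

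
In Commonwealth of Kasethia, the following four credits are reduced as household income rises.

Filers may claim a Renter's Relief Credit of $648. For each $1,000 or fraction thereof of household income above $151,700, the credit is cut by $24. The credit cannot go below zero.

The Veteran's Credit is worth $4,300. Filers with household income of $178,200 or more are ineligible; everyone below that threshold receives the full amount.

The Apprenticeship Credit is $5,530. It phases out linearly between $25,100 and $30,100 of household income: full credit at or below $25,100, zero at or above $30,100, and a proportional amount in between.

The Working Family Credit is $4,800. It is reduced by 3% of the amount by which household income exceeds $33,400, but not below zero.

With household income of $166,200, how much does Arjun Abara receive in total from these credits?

Renter's Relief Credit: income exceeds $151,700 by $14,500, which is 15 full-or-partial $1,000 increments; reduction = 15 × $24 = $360, leaving $288.
Veteran's Credit: $166,200 is below the $178,200 cutoff, so the full $4,300 applies.
Apprenticeship Credit: $166,200 is at or above $30,100, so the credit is $0.
Working Family Credit: 3% of the $132,800 excess over $33,400 is $3,984; credit = $4,800 − $3,984 = $816.
Total: $288 + $4,300 + $0 + $816 = $5,404.

$5,404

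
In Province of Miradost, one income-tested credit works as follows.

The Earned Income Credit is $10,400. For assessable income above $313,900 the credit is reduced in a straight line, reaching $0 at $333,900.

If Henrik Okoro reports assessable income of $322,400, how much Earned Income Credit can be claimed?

Earned Income Credit: $322,400 is $8,500 into a $20,000 phase-out range, leaving 11,500/20,000 of the credit: $10,400 × 11,500/20,000 = $5,980.

$5,980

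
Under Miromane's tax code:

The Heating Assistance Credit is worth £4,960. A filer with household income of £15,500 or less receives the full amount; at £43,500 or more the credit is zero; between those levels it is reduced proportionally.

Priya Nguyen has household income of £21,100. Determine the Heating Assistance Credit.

Heating Assistance Credit: £21,100 is £5,600 into a £28,000 phase-out range, leaving 22,400/28,000 of the credit: £4,960 × 22,400/28,000 = £3,968.

£3,968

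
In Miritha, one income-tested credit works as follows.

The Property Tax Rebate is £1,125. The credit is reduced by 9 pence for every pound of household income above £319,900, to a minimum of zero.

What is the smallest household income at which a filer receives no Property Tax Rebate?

The credit falls by 9% of each pound above £319,900, so it reaches zero when the excess is £1,125 / 9% = £12,500: income = £319,900 + £12,500 = £332,400.

£332,400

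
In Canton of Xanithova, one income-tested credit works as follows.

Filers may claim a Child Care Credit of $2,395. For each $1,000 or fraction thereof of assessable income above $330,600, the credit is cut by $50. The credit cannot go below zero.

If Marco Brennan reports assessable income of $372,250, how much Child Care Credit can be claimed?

$295

Child Care Credit: income exceeds $330,600 by $41,650, which is 42 full-or-partial $1,000 increments; reduction = 42 × $50 = $2,100, leaving $295.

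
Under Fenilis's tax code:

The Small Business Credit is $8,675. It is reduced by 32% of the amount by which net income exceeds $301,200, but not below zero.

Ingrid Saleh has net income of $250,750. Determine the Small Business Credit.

Small Business Credit: $250,750 is at or below the $301,200 threshold, so the full $8,675 applies.

$8,675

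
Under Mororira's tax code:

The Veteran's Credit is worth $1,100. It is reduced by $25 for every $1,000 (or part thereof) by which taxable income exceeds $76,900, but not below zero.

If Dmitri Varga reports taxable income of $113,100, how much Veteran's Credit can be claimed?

$175

Veteran's Credit: income exceeds $76,900 by $36,200, which is 37 full-or-partial $1,000 increments; reduction = 37 × $25 = $925, leaving $175.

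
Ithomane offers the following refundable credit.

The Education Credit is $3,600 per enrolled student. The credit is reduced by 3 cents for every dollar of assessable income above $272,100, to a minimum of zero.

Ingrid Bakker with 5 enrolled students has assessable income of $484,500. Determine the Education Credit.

Education Credit: base = 5 × $3,600 = $18,000. 3% of the $212,400 excess over $272,100 is $6,372; credit = $18,000 − $6,372 = $11,628.

$11,628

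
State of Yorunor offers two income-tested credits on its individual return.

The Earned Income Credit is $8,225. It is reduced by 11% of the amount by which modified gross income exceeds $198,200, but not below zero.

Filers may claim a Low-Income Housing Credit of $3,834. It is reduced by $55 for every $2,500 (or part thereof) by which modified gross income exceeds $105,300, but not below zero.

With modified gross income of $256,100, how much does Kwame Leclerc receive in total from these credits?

Earned Income Credit: 11% of the $57,900 excess over $198,200 is $6,369; credit = $8,225 − $6,369 = $1,856.
Low-Income Housing Credit: income exceeds $105,300 by $150,800, which is 61 full-or-partial $2,500 increments; reduction = 61 × $55 = $3,355, leaving $479.
Total: $1,856 + $479 = $2,335.

$2,335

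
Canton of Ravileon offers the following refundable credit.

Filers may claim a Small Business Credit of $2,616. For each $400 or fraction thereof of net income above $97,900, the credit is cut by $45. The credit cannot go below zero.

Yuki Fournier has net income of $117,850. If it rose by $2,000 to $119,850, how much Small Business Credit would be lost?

At $117,850 — income exceeds $97,900 by $19,950, which is 50 full-or-partial $400 increments; reduction = 50 × $45 = $2,250, leaving $366.
At $119,850 — income exceeds $97,900 by $21,950, which is 55 full-or-partial $400 increments; reduction = 55 × $45 = $2,475, leaving $141.
Lost: $366 − $141 = $225.

$225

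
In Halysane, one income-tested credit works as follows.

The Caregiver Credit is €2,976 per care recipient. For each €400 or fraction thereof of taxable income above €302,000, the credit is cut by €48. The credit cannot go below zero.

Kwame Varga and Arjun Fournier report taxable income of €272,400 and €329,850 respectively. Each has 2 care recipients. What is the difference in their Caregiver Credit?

€3,360

Kwame (€272,400): Caregiver Credit: base = 2 × €2,976 = €5,952. €272,400 is at or below the €302,000 threshold, so the full €5,952 applies.
Arjun (€329,850): Caregiver Credit: base = 2 × €2,976 = €5,952. income exceeds €302,000 by €27,850, which is 70 full-or-partial €400 increments; reduction = 70 × €48 = €3,360, leaving €2,592.
Difference: |€5,952 − €2,592| = €3,360.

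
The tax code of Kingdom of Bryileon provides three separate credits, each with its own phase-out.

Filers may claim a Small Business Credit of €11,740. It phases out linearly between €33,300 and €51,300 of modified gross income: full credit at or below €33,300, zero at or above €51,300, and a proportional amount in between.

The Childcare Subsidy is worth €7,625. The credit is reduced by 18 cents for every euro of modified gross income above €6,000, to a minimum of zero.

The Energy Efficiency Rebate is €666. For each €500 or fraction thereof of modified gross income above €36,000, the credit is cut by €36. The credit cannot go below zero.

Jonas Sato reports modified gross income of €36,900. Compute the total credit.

Small Business Credit: €36,900 is €3,600 into a €18,000 phase-out range, leaving 14,400/18,000 of the credit: €11,740 × 14,400/18,000 = €9,392.
Childcare Subsidy: 18% of the €30,900 excess over €6,000 is €5,562; credit = €7,625 − €5,562 = €2,063.
Energy Efficiency Rebate: income exceeds €36,000 by €900, which is 2 full-or-partial €500 increments; reduction = 2 × €36 = €72, leaving €594.
Total: €9,392 + €2,063 + €594 = €12,049.

€12,049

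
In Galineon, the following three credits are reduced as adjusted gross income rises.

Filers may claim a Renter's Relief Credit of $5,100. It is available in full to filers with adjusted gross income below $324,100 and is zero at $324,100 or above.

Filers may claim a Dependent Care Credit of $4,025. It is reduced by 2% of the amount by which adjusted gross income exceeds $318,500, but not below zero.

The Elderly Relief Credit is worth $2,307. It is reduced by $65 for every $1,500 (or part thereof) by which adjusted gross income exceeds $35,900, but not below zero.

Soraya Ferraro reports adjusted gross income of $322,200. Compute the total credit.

Renter's Relief Credit: $322,200 is below the $324,100 cutoff, so the full $5,100 applies.
Dependent Care Credit: 2% of the $3,700 excess over $318,500 is $74; credit = $4,025 − $74 = $3,951.
Elderly Relief Credit: income exceeds $35,900 by $286,300 → 191 increments × $65 = $12,415 ≥ base, so the credit is $0.
Total: $5,100 + $3,951 + $0 = $9,051.

$9,051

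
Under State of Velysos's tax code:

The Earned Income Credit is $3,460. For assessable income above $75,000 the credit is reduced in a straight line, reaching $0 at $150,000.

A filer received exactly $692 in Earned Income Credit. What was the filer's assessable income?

$692 is 692/3,460 of the full $3,460, so 2,768/3,460 of the $75,000 range has been used: income = $75,000 + $75,000 × 2,768/3,460 = $135,000.

$135,000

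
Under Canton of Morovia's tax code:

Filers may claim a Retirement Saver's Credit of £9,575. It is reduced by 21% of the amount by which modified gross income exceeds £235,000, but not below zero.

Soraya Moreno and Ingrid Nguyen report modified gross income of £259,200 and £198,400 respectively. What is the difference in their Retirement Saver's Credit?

Soraya (£259,200): Retirement Saver's Credit: 21% of the £24,200 excess over £235,000 is £5,082; credit = £9,575 − £5,082 = £4,493.
Ingrid (£198,400): Retirement Saver's Credit: £198,400 is at or below the £235,000 threshold, so the full £9,575 applies.
Difference: |£4,493 − £9,575| = £5,082.

£5,082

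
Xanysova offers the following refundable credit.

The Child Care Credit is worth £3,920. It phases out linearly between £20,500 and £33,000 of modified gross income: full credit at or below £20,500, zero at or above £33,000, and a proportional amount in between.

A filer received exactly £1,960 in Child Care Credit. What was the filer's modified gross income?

£1,960 is 1,960/3,920 of the full £3,920, so 1,960/3,920 of the £12,500 range has been used: income = £20,500 + £12,500 × 1,960/3,920 = £26,750.

£26,750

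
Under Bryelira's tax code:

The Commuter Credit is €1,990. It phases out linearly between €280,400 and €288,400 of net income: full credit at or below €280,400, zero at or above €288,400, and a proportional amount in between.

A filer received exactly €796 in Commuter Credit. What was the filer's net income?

€796 is 796/1,990 of the full €1,990, so 1,194/1,990 of the €8,000 range has been used: income = €280,400 + €8,000 × 1,194/1,990 = €285,200.

€285,200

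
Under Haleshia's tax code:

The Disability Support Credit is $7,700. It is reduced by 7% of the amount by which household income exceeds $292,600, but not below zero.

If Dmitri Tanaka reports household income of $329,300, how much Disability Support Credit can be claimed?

$5,131

Disability Support Credit: 7% of the $36,700 excess over $292,600 is $2,569; credit = $7,700 − $2,569 = $5,131.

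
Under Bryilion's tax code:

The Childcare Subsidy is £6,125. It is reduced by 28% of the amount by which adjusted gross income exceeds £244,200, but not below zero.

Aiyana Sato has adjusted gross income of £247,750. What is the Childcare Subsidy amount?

£5,131

Childcare Subsidy: 28% of the £3,550 excess over £244,200 is £994; credit = £6,125 − £994 = £5,131.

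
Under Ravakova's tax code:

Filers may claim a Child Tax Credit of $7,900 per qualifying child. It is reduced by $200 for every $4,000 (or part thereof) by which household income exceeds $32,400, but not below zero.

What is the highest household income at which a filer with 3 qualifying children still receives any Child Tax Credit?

Full credit = 3 × $7,900 = $23,700.
After 118 increments the reduction is 118 × $200 = $23,600, leaving $100; one more increment wipes it out. Increment 118 ends at excess 118 × $4,000 = $472,000, so the highest qualifying income is $32,400 + $472,000 = $504,400.

$504,400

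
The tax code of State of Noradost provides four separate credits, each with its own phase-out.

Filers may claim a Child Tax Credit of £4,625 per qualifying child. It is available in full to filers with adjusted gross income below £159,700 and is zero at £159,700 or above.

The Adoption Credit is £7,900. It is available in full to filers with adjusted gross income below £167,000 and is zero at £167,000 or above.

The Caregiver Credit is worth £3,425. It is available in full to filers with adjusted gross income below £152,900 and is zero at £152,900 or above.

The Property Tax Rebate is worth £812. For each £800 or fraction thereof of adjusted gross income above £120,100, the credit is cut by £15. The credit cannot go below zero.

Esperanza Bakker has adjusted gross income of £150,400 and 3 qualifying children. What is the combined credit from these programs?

£25,442

Child Tax Credit: base = 3 × £4,625 = £13,875. £150,400 is below the £159,700 cutoff, so the full £13,875 applies.
Adoption Credit: £150,400 is below the £167,000 cutoff, so the full £7,900 applies.
Caregiver Credit: £150,400 is below the £152,900 cutoff, so the full £3,425 applies.
Property Tax Rebate: income exceeds £120,100 by £30,300, which is 38 full-or-partial £800 increments; reduction = 38 × £15 = £570, leaving £242.
Total: £13,875 + £7,900 + £3,425 + £242 = £25,442.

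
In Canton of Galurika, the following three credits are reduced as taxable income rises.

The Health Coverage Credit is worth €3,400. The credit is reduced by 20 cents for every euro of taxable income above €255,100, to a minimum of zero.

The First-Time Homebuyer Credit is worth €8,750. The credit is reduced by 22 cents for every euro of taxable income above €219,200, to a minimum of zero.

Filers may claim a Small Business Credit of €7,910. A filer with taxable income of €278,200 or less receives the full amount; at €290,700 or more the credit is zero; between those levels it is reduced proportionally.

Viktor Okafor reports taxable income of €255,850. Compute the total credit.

€11,847

Health Coverage Credit: 20% of the €750 excess over €255,100 is €150; credit = €3,400 − €150 = €3,250.
First-Time Homebuyer Credit: 22% of the €36,650 excess over €219,200 is €8,063; credit = €8,750 − €8,063 = €687.
Small Business Credit: €255,850 is at or below the €278,200 threshold, so the full €7,910 applies.
Total: €3,250 + €687 + €7,910 = €11,847.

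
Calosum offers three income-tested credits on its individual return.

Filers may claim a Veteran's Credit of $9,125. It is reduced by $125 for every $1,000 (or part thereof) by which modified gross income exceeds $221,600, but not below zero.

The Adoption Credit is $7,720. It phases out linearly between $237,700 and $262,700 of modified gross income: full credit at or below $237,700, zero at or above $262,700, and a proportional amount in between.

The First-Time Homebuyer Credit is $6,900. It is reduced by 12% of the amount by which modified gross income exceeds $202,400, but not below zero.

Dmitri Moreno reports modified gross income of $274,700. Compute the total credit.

Veteran's Credit: income exceeds $221,600 by $53,100, which is 54 full-or-partial $1,000 increments; reduction = 54 × $125 = $6,750, leaving $2,375.
Adoption Credit: $274,700 is at or above $262,700, so the credit is $0.
First-Time Homebuyer Credit: 12% of the $72,300 excess over $202,400 is $8,676 ≥ base, so the credit is $0.
Total: $2,375 + $0 + $0 = $2,375.

$2,375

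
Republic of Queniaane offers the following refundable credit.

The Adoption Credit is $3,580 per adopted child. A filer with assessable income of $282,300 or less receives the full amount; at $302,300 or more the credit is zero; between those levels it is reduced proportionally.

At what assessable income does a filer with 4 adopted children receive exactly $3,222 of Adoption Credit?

$297,800

Full credit = 4 × $3,580 = $14,320.
$3,222 is 3,222/14,320 of the full $14,320, so 11,098/14,320 of the $20,000 range has been used: income = $282,300 + $20,000 × 11,098/14,320 = $297,800.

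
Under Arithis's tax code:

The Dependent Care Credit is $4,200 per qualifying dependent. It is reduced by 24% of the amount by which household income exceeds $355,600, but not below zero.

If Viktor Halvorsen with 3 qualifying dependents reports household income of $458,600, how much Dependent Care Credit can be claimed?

Dependent Care Credit: base = 3 × $4,200 = $12,600. 24% of the $103,000 excess over $355,600 is $24,720 ≥ base, so the credit is $0.

$0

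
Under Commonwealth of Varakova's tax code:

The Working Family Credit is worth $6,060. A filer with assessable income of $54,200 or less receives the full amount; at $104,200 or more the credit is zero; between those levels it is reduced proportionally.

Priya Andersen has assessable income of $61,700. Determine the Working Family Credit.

$5,151

Working Family Credit: $61,700 is $7,500 into a $50,000 phase-out range, leaving 42,500/50,000 of the credit: $6,060 × 42,500/50,000 = $5,151.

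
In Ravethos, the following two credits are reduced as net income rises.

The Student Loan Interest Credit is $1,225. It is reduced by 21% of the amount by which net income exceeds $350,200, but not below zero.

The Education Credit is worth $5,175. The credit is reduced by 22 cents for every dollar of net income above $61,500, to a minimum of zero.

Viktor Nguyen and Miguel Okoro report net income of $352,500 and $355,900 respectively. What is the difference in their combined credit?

Viktor ($352,500): Student Loan Interest Credit: 21% of the $2,300 excess over $350,200 is $483; credit = $1,225 − $483 = $742. Education Credit: 22% of the $291,000 excess over $61,500 is $64,020 ≥ base, so the credit is $0. total $742 + $0 = $742
Miguel ($355,900): Student Loan Interest Credit: 21% of the $5,700 excess over $350,200 is $1,197; credit = $1,225 − $1,197 = $28. Education Credit: 22% of the $294,400 excess over $61,500 is $64,768 ≥ base, so the credit is $0. total $28 + $0 = $28
Difference: |$742 − $28| = $714.

$714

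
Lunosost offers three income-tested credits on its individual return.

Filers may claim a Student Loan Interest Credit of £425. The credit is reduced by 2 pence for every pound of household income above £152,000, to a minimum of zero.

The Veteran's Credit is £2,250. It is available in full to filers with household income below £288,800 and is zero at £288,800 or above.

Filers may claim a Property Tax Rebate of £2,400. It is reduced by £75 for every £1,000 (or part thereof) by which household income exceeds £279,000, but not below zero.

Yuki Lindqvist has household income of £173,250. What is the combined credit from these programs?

£4,650

Student Loan Interest Credit: 2% of the £21,250 excess over £152,000 is £425 ≥ base, so the credit is £0.
Veteran's Credit: £173,250 is below the £288,800 cutoff, so the full £2,250 applies.
Property Tax Rebate: £173,250 is at or below the £279,000 threshold, so the full £2,400 applies.
Total: £0 + £2,250 + £2,400 = £4,650.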